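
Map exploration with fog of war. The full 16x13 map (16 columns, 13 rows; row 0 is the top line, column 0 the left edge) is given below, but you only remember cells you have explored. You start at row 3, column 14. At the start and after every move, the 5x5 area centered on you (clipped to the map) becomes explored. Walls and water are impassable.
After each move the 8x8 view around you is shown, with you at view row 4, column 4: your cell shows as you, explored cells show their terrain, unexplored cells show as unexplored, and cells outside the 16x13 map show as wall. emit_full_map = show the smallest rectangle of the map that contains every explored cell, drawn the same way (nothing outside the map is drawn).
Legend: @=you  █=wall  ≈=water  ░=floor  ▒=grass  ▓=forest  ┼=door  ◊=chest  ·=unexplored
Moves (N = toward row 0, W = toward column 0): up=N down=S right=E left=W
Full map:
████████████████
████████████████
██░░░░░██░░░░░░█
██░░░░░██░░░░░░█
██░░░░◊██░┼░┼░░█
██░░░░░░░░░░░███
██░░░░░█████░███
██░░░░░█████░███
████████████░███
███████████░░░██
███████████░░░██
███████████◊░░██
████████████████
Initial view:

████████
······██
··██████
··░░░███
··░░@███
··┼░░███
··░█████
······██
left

████████
·······█
··██████
··░░░░██
··░░@░██
··░┼░░██
··░░████
·······█

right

████████
······██
·███████
·░░░░███
·░░░@███
·░┼░░███
·░░█████
······██

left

████████
·······█
··██████
··░░░░██
··░░@░██
··░┼░░██
··░░████
·······█

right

████████
······██
·███████
·░░░░███
·░░░@███
·░┼░░███
·░░█████
······██

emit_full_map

█████
░░░░█
░░░@█
░┼░░█
░░███

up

████████
████████
··██████
·███████
·░░░@███
·░░░░███
·░┼░░███
·░░█████

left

████████
████████
··██████
··██████
··░░@░██
··░░░░██
··░┼░░██
··░░████

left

████████
████████
··██████
··██████
··░░@░░█
··░░░░░█
··┼░┼░░█
···░░███

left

████████
████████
··██████
··██████
··░░@░░░
··░░░░░░
··░┼░┼░░
····░░██

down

████████
··██████
··██████
··░░░░░░
··░░@░░░
··░┼░┼░░
··░░░░██
········

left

████████
···█████
··██████
··█░░░░░
··█░@░░░
··█░┼░┼░
··░░░░░█
········

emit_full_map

·███████
████████
█░░░░░░█
█░@░░░░█
█░┼░┼░░█
░░░░░███

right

████████
··██████
·███████
·█░░░░░░
·█░░@░░░
·█░┼░┼░░
·░░░░░██
········

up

████████
████████
··██████
·███████
·█░░@░░░
·█░░░░░░
·█░┼░┼░░
·░░░░░██

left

████████
████████
··██████
··██████
··█░@░░░
··█░░░░░
··█░┼░┼░
··░░░░░█

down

████████
··██████
··██████
··█░░░░░
··█░@░░░
··█░┼░┼░
··░░░░░█
········

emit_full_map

████████
████████
█░░░░░░█
█░@░░░░█
█░┼░┼░░█
░░░░░███


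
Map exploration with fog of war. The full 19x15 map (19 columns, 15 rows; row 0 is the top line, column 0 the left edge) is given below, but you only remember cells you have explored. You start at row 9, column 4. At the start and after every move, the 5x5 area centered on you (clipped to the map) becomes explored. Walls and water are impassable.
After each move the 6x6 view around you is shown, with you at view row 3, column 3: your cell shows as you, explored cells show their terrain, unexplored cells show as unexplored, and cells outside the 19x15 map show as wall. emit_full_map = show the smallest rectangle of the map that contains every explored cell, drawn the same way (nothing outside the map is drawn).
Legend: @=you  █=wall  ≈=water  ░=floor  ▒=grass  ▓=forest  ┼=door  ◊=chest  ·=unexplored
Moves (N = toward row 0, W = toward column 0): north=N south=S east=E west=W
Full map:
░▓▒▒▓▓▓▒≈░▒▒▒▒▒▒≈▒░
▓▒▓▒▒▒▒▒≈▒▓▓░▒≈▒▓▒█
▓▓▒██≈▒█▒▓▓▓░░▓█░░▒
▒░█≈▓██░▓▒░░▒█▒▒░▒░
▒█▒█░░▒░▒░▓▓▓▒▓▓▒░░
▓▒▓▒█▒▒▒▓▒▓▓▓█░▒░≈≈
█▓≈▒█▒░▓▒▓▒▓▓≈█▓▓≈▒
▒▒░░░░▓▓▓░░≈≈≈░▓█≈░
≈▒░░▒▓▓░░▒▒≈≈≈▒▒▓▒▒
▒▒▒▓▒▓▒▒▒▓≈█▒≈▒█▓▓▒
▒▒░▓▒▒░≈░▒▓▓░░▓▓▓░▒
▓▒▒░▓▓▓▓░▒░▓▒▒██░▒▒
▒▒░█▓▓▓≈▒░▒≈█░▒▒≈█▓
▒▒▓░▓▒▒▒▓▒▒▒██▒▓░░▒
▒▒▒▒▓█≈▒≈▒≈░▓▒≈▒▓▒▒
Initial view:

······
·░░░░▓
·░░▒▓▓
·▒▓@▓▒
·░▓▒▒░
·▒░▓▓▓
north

······
·≈▒█▒░
·░░░░▓
·░░@▓▓
·▒▓▒▓▒
·░▓▒▒░

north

······
·▓▒█▒▒
·≈▒█▒░
·░░@░▓
·░░▒▓▓
·▒▓▒▓▒

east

······
▓▒█▒▒▒
≈▒█▒░▓
░░░@▓▓
░░▒▓▓░
▒▓▒▓▒▒

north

······
·█░░▒░
▓▒█▒▒▒
≈▒█@░▓
░░░░▓▓
░░▒▓▓░

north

······
·≈▓██░
·█░░▒░
▓▒█@▒▒
≈▒█▒░▓
░░░░▓▓

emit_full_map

·≈▓██░
·█░░▒░
▓▒█@▒▒
≈▒█▒░▓
░░░░▓▓
░░▒▓▓░
▒▓▒▓▒▒
░▓▒▒░·
▒░▓▓▓·

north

······
·██≈▒█
·≈▓██░
·█░@▒░
▓▒█▒▒▒
≈▒█▒░▓

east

······
██≈▒█▒
≈▓██░▓
█░░@░▒
▒█▒▒▒▓
▒█▒░▓▒

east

······
█≈▒█▒▓
▓██░▓▒
░░▒@▒░
█▒▒▒▓▒
█▒░▓▒▓

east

······
≈▒█▒▓▓
██░▓▒░
░▒░@░▓
▒▒▒▓▒▓
▒░▓▒▓▒

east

······
▒█▒▓▓▓
█░▓▒░░
▒░▒@▓▓
▒▒▓▒▓▓
░▓▒▓▒▓

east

······
█▒▓▓▓░
░▓▒░░▒
░▒░@▓▓
▒▓▒▓▓▓
▓▒▓▒▓▓

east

······
▒▓▓▓░░
▓▒░░▒█
▒░▓@▓▒
▓▒▓▓▓█
▒▓▒▓▓≈

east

······
▓▓▓░░▓
▒░░▒█▒
░▓▓@▒▓
▒▓▓▓█░
▓▒▓▓≈█

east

······
▓▓░░▓█
░░▒█▒▒
▓▓▓@▓▓
▓▓▓█░▒
▒▓▓≈█▓

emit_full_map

·██≈▒█▒▓▓▓░░▓█
·≈▓██░▓▒░░▒█▒▒
·█░░▒░▒░▓▓▓@▓▓
▓▒█▒▒▒▓▒▓▓▓█░▒
≈▒█▒░▓▒▓▒▓▓≈█▓
░░░░▓▓········
░░▒▓▓░········
▒▓▒▓▒▒········
░▓▒▒░·········
▒░▓▓▓·········


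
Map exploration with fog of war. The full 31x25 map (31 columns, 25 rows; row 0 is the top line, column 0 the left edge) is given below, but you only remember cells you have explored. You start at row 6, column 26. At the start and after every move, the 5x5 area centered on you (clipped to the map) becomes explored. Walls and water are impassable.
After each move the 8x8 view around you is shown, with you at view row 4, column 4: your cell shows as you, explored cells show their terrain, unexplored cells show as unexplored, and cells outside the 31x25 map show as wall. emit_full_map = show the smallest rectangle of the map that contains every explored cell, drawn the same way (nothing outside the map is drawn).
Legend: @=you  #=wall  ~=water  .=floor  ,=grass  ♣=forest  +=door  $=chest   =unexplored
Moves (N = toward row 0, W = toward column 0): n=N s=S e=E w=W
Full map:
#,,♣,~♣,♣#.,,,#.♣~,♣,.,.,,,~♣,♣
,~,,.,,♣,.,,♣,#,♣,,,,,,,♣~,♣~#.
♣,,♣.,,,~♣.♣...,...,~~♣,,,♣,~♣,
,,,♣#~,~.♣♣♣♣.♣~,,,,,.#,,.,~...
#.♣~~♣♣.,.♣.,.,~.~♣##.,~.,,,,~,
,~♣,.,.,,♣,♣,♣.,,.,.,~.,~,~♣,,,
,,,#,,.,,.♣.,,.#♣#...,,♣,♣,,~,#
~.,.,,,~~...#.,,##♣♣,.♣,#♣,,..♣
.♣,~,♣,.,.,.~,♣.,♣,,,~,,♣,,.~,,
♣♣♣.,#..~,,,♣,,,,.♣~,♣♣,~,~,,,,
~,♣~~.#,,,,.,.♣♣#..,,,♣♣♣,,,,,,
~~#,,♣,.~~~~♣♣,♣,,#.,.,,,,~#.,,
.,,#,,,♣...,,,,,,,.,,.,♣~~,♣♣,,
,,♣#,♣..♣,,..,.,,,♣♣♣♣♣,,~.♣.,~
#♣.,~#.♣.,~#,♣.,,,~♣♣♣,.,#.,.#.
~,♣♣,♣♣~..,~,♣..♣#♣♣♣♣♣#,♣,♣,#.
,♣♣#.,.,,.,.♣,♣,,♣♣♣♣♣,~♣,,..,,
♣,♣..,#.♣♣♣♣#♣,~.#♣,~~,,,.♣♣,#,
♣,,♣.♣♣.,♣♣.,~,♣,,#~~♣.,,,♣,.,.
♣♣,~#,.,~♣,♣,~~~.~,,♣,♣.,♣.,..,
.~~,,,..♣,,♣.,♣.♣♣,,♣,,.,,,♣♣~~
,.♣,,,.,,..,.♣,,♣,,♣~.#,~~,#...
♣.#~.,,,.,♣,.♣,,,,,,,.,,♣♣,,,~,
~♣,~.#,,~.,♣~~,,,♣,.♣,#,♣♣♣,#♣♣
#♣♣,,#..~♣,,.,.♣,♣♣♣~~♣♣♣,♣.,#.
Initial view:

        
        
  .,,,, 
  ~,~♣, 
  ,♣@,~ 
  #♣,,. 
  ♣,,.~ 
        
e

        
        
 .,,,,~ 
 ~,~♣,, 
 ,♣,@~, 
 #♣,,.. 
 ♣,,.~, 
        

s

        
 .,,,,~ 
 ~,~♣,, 
 ,♣,,~, 
 #♣,@.. 
 ♣,,.~, 
  ,~,,, 
        

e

       #
.,,,,~ #
~,~♣,,,#
,♣,,~,##
#♣,,@.♣#
♣,,.~,,#
 ,~,,,,#
       #

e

      ##
,,,,~ ##
,~♣,,,##
♣,,~,###
♣,,.@♣##
,,.~,,##
,~,,,,##
      ##

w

       #
.,,,,~ #
~,~♣,,,#
,♣,,~,##
#♣,,@.♣#
♣,,.~,,#
 ,~,,,,#
       #

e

      ##
,,,,~ ##
,~♣,,,##
♣,,~,###
♣,,.@♣##
,,.~,,##
,~,,,,##
      ##

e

     ###
,,,~ ###
~♣,,,###
,,~,####
,,..@###
,.~,,###
~,,,,###
     ###

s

,,,~ ###
~♣,,,###
,,~,####
,,..♣###
,.~,@###
~,,,,###
  ,,,###
     ###

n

     ###
,,,~ ###
~♣,,,###
,,~,####
,,..@###
,.~,,###
~,,,,###
  ,,,###

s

,,,~ ###
~♣,,,###
,,~,####
,,..♣###
,.~,@###
~,,,,###
  ,,,###
     ###

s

~♣,,,###
,,~,####
,,..♣###
,.~,,###
~,,,@###
  ,,,###
  .,,###
     ###

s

,,~,####
,,..♣###
,.~,,###
~,,,,###
  ,,@###
  .,,###
  ♣,,###
     ###

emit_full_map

.,,,,~ 
~,~♣,,,
,♣,,~,#
#♣,,..♣
♣,,.~,,
 ,~,,,,
    ,,@
    .,,
    ♣,,

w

♣,,~,###
♣,,..♣##
,,.~,,##
,~,,,,##
  ,,@,##
  #.,,##
  ♣♣,,##
      ##

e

,,~,####
,,..♣###
,.~,,###
~,,,,###
 ,,,@###
 #.,,###
 ♣♣,,###
     ###

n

~♣,,,###
,,~,####
,,..♣###
,.~,,###
~,,,@###
 ,,,,###
 #.,,###
 ♣♣,,###

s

,,~,####
,,..♣###
,.~,,###
~,,,,###
 ,,,@###
 #.,,###
 ♣♣,,###
     ###

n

~♣,,,###
,,~,####
,,..♣###
,.~,,###
~,,,@###
 ,,,,###
 #.,,###
 ♣♣,,###

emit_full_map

.,,,,~ 
~,~♣,,,
,♣,,~,#
#♣,,..♣
♣,,.~,,
 ,~,,,@
   ,,,,
   #.,,
   ♣♣,,

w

,~♣,,,##
♣,,~,###
♣,,..♣##
,,.~,,##
,~,,@,##
  ,,,,##
  #.,,##
  ♣♣,,##


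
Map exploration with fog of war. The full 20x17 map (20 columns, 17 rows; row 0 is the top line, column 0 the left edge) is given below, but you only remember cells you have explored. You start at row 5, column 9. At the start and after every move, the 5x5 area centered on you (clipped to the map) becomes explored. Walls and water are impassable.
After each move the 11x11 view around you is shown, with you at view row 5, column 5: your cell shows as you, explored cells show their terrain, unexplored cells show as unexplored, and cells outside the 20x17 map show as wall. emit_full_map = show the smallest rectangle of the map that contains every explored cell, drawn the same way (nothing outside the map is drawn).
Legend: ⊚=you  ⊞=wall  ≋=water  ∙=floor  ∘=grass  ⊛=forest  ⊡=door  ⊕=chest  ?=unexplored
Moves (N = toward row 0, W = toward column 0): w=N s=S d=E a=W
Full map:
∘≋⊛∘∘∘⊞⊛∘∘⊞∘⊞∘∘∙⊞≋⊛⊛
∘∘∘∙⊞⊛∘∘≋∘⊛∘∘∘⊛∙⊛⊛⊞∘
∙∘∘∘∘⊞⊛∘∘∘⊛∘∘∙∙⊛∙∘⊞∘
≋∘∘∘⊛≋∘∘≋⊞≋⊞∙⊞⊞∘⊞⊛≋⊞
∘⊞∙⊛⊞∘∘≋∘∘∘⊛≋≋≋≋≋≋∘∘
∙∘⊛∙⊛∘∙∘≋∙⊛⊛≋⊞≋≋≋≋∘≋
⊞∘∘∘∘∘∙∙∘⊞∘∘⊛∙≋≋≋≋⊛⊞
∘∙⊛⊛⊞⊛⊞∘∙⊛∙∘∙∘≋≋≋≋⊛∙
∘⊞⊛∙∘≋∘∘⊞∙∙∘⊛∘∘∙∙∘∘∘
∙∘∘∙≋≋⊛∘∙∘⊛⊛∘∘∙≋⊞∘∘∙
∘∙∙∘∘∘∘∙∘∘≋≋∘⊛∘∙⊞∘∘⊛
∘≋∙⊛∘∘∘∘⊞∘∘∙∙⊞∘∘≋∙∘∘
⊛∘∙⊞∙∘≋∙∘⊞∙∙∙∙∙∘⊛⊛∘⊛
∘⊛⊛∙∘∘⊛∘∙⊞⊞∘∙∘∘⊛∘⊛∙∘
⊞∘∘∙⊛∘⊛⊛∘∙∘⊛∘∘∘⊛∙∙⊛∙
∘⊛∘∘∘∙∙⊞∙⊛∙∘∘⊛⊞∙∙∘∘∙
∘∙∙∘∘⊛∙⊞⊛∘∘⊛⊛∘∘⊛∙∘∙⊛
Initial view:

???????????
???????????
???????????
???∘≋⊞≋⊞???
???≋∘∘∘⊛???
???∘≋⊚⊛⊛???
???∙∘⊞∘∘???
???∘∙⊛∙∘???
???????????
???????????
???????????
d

???????????
???????????
???????????
??∘≋⊞≋⊞∙???
??≋∘∘∘⊛≋???
??∘≋∙⊚⊛≋???
??∙∘⊞∘∘⊛???
??∘∙⊛∙∘∙???
???????????
???????????
???????????

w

⊞⊞⊞⊞⊞⊞⊞⊞⊞⊞⊞
???????????
???????????
???∘∘⊛∘∘???
??∘≋⊞≋⊞∙???
??≋∘∘⊚⊛≋???
??∘≋∙⊛⊛≋???
??∙∘⊞∘∘⊛???
??∘∙⊛∙∘∙???
???????????
???????????

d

⊞⊞⊞⊞⊞⊞⊞⊞⊞⊞⊞
???????????
???????????
??∘∘⊛∘∘∙???
?∘≋⊞≋⊞∙⊞???
?≋∘∘∘⊚≋≋???
?∘≋∙⊛⊛≋⊞???
?∙∘⊞∘∘⊛∙???
?∘∙⊛∙∘∙????
???????????
???????????

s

???????????
???????????
??∘∘⊛∘∘∙???
?∘≋⊞≋⊞∙⊞???
?≋∘∘∘⊛≋≋???
?∘≋∙⊛⊚≋⊞???
?∙∘⊞∘∘⊛∙???
?∘∙⊛∙∘∙∘???
???????????
???????????
???????????

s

???????????
??∘∘⊛∘∘∙???
?∘≋⊞≋⊞∙⊞???
?≋∘∘∘⊛≋≋???
?∘≋∙⊛⊛≋⊞???
?∙∘⊞∘⊚⊛∙???
?∘∙⊛∙∘∙∘???
???∙∙∘⊛∘???
???????????
???????????
???????????

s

??∘∘⊛∘∘∙???
?∘≋⊞≋⊞∙⊞???
?≋∘∘∘⊛≋≋???
?∘≋∙⊛⊛≋⊞???
?∙∘⊞∘∘⊛∙???
?∘∙⊛∙⊚∙∘???
???∙∙∘⊛∘???
???∘⊛⊛∘∘???
???????????
???????????
???????????

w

???????????
??∘∘⊛∘∘∙???
?∘≋⊞≋⊞∙⊞???
?≋∘∘∘⊛≋≋???
?∘≋∙⊛⊛≋⊞???
?∙∘⊞∘⊚⊛∙???
?∘∙⊛∙∘∙∘???
???∙∙∘⊛∘???
???∘⊛⊛∘∘???
???????????
???????????

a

???????????
???∘∘⊛∘∘∙??
??∘≋⊞≋⊞∙⊞??
??≋∘∘∘⊛≋≋??
??∘≋∙⊛⊛≋⊞??
??∙∘⊞⊚∘⊛∙??
??∘∙⊛∙∘∙∘??
???⊞∙∙∘⊛∘??
????∘⊛⊛∘∘??
???????????
???????????

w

???????????
???????????
???∘∘⊛∘∘∙??
??∘≋⊞≋⊞∙⊞??
??≋∘∘∘⊛≋≋??
??∘≋∙⊚⊛≋⊞??
??∙∘⊞∘∘⊛∙??
??∘∙⊛∙∘∙∘??
???⊞∙∙∘⊛∘??
????∘⊛⊛∘∘??
???????????

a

???????????
???????????
????∘∘⊛∘∘∙?
???∘≋⊞≋⊞∙⊞?
???≋∘∘∘⊛≋≋?
???∘≋⊚⊛⊛≋⊞?
???∙∘⊞∘∘⊛∙?
???∘∙⊛∙∘∙∘?
????⊞∙∙∘⊛∘?
?????∘⊛⊛∘∘?
???????????

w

⊞⊞⊞⊞⊞⊞⊞⊞⊞⊞⊞
???????????
???????????
???∘∘∘⊛∘∘∙?
???∘≋⊞≋⊞∙⊞?
???≋∘⊚∘⊛≋≋?
???∘≋∙⊛⊛≋⊞?
???∙∘⊞∘∘⊛∙?
???∘∙⊛∙∘∙∘?
????⊞∙∙∘⊛∘?
?????∘⊛⊛∘∘?

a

⊞⊞⊞⊞⊞⊞⊞⊞⊞⊞⊞
???????????
???????????
???⊛∘∘∘⊛∘∘∙
???∘∘≋⊞≋⊞∙⊞
???∘≋⊚∘∘⊛≋≋
???∙∘≋∙⊛⊛≋⊞
???∙∙∘⊞∘∘⊛∙
????∘∙⊛∙∘∙∘
?????⊞∙∙∘⊛∘
??????∘⊛⊛∘∘

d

⊞⊞⊞⊞⊞⊞⊞⊞⊞⊞⊞
???????????
???????????
??⊛∘∘∘⊛∘∘∙?
??∘∘≋⊞≋⊞∙⊞?
??∘≋∘⊚∘⊛≋≋?
??∙∘≋∙⊛⊛≋⊞?
??∙∙∘⊞∘∘⊛∙?
???∘∙⊛∙∘∙∘?
????⊞∙∙∘⊛∘?
?????∘⊛⊛∘∘?

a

⊞⊞⊞⊞⊞⊞⊞⊞⊞⊞⊞
???????????
???????????
???⊛∘∘∘⊛∘∘∙
???∘∘≋⊞≋⊞∙⊞
???∘≋⊚∘∘⊛≋≋
???∙∘≋∙⊛⊛≋⊞
???∙∙∘⊞∘∘⊛∙
????∘∙⊛∙∘∙∘
?????⊞∙∙∘⊛∘
??????∘⊛⊛∘∘

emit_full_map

⊛∘∘∘⊛∘∘∙
∘∘≋⊞≋⊞∙⊞
∘≋⊚∘∘⊛≋≋
∙∘≋∙⊛⊛≋⊞
∙∙∘⊞∘∘⊛∙
?∘∙⊛∙∘∙∘
??⊞∙∙∘⊛∘
???∘⊛⊛∘∘

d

⊞⊞⊞⊞⊞⊞⊞⊞⊞⊞⊞
???????????
???????????
??⊛∘∘∘⊛∘∘∙?
??∘∘≋⊞≋⊞∙⊞?
??∘≋∘⊚∘⊛≋≋?
??∙∘≋∙⊛⊛≋⊞?
??∙∙∘⊞∘∘⊛∙?
???∘∙⊛∙∘∙∘?
????⊞∙∙∘⊛∘?
?????∘⊛⊛∘∘?


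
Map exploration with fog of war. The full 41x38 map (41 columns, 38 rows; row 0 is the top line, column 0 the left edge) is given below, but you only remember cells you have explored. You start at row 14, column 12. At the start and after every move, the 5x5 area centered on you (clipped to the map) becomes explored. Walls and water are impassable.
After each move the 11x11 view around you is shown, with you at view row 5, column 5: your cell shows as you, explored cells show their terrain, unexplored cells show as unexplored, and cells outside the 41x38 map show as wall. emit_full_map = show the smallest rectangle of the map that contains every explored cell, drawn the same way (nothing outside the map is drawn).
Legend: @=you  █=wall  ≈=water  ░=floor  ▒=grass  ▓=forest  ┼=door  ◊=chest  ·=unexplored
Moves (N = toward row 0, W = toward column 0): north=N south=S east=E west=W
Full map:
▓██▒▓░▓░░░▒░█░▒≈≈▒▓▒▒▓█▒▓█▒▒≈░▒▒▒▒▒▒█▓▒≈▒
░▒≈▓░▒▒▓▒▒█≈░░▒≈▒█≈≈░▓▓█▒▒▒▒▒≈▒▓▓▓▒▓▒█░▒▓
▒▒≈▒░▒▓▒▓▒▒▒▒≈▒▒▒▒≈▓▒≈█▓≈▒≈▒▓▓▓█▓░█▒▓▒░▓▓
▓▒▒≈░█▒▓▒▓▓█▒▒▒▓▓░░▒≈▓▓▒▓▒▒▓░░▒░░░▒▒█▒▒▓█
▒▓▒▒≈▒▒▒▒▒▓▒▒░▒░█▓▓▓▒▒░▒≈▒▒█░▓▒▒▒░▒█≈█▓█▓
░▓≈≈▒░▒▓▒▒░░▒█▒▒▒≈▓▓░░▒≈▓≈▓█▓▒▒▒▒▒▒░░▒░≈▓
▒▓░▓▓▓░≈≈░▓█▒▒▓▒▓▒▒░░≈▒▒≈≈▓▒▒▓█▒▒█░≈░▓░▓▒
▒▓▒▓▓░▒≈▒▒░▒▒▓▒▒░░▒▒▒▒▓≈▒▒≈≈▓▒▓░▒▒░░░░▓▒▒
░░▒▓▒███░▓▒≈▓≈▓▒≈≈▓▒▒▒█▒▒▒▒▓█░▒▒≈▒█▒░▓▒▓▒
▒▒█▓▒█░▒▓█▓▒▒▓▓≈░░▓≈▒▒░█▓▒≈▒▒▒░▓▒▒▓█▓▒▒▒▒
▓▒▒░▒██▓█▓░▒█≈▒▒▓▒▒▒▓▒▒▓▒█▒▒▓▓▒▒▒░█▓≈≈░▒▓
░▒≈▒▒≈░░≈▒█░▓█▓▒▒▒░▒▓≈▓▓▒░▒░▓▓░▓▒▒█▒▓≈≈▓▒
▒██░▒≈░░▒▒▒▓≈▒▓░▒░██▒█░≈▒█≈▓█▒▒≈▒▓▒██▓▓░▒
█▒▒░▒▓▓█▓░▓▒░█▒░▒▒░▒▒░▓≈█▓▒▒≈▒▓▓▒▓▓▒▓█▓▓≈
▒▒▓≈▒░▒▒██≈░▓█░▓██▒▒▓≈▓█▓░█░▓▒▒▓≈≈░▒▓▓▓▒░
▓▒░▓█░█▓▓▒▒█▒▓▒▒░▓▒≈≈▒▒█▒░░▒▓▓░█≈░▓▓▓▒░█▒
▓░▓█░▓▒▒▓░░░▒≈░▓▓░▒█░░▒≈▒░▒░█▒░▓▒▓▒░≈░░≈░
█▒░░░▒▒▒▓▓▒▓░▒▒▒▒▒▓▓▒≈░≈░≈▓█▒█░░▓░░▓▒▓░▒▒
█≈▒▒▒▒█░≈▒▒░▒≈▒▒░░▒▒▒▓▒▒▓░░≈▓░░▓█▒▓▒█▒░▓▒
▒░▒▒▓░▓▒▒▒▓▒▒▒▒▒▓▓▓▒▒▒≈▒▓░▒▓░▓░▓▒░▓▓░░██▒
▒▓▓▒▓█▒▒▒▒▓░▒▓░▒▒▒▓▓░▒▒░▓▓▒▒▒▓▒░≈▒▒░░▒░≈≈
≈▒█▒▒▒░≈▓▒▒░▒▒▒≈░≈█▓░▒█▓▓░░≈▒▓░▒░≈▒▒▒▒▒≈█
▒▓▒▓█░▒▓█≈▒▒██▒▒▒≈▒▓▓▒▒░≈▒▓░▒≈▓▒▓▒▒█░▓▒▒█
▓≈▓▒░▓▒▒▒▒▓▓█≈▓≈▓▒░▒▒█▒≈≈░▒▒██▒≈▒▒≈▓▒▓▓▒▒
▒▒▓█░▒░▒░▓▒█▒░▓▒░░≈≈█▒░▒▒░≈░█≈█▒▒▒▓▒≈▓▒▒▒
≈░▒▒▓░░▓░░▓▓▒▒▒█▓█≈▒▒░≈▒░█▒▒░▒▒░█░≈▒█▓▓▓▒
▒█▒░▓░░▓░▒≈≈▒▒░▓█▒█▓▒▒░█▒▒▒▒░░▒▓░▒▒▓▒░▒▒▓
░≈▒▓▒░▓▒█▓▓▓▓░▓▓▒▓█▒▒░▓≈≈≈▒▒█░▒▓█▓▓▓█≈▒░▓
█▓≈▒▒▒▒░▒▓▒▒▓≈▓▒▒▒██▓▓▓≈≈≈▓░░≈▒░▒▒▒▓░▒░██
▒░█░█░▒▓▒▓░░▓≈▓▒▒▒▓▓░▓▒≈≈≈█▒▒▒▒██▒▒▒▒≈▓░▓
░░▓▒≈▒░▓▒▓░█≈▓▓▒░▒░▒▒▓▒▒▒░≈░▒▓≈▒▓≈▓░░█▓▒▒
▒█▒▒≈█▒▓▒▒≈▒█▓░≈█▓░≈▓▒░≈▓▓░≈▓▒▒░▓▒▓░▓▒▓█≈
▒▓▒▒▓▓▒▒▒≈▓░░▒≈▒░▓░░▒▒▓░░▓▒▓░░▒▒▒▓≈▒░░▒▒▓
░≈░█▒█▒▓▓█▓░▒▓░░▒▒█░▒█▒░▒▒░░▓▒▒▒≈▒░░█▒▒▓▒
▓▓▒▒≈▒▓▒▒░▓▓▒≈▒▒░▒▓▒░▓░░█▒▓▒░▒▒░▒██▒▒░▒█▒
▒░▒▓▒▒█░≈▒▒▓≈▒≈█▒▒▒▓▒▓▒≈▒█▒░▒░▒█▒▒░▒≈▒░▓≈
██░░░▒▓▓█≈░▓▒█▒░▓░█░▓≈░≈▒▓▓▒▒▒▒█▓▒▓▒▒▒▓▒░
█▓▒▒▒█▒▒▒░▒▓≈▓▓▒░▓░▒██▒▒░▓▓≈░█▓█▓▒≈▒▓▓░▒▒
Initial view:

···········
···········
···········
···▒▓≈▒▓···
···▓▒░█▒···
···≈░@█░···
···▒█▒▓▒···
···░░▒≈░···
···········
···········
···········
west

···········
···········
···········
···▒▒▓≈▒▓··
···░▓▒░█▒··
···█≈@▓█░··
···▒▒█▒▓▒··
···░░░▒≈░··
···········
···········
···········

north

···········
···········
···········
···▒█░▓█···
···▒▒▓≈▒▓··
···░▓@░█▒··
···█≈░▓█░··
···▒▒█▒▓▒··
···░░░▒≈░··
···········
···········

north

···········
···········
···········
···▓░▒█≈···
···▒█░▓█···
···▒▒@≈▒▓··
···░▓▒░█▒··
···█≈░▓█░··
···▒▒█▒▓▒··
···░░░▒≈░··
···········

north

···········
···········
···········
···█▓▒▒▓···
···▓░▒█≈···
···▒█@▓█···
···▒▒▓≈▒▓··
···░▓▒░█▒··
···█≈░▓█░··
···▒▒█▒▓▒··
···░░░▒≈░··

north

···········
···········
···········
···▓▒≈▓≈···
···█▓▒▒▓···
···▓░@█≈···
···▒█░▓█···
···▒▒▓≈▒▓··
···░▓▒░█▒··
···█≈░▓█░··
···▒▒█▒▓▒··

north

···········
···········
···········
···▒░▒▒▓···
···▓▒≈▓≈···
···█▓@▒▓···
···▓░▒█≈···
···▒█░▓█···
···▒▒▓≈▒▓··
···░▓▒░█▒··
···█≈░▓█░··

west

···········
···········
···········
···▒▒░▒▒▓··
···░▓▒≈▓≈··
···▓█@▒▒▓··
···█▓░▒█≈··
···≈▒█░▓█··
····▒▒▓≈▒▓·
····░▓▒░█▒·
····█≈░▓█░·

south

···········
···········
···▒▒░▒▒▓··
···░▓▒≈▓≈··
···▓█▓▒▒▓··
···█▓@▒█≈··
···≈▒█░▓█··
···▒▒▒▓≈▒▓·
····░▓▒░█▒·
····█≈░▓█░·
····▒▒█▒▓▒·

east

···········
···········
··▒▒░▒▒▓···
··░▓▒≈▓≈···
··▓█▓▒▒▓···
··█▓░@█≈···
··≈▒█░▓█···
··▒▒▒▓≈▒▓··
···░▓▒░█▒··
···█≈░▓█░··
···▒▒█▒▓▒··

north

···········
···········
···········
··▒▒░▒▒▓···
··░▓▒≈▓≈···
··▓█▓@▒▓···
··█▓░▒█≈···
··≈▒█░▓█···
··▒▒▒▓≈▒▓··
···░▓▒░█▒··
···█≈░▓█░··

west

···········
···········
···········
···▒▒░▒▒▓··
···░▓▒≈▓≈··
···▓█@▒▒▓··
···█▓░▒█≈··
···≈▒█░▓█··
···▒▒▒▓≈▒▓·
····░▓▒░█▒·
····█≈░▓█░·

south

···········
···········
···▒▒░▒▒▓··
···░▓▒≈▓≈··
···▓█▓▒▒▓··
···█▓@▒█≈··
···≈▒█░▓█··
···▒▒▒▓≈▒▓·
····░▓▒░█▒·
····█≈░▓█░·
····▒▒█▒▓▒·

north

···········
···········
···········
···▒▒░▒▒▓··
···░▓▒≈▓≈··
···▓█@▒▒▓··
···█▓░▒█≈··
···≈▒█░▓█··
···▒▒▒▓≈▒▓·
····░▓▒░█▒·
····█≈░▓█░·

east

···········
···········
···········
··▒▒░▒▒▓···
··░▓▒≈▓≈···
··▓█▓@▒▓···
··█▓░▒█≈···
··≈▒█░▓█···
··▒▒▒▓≈▒▓··
···░▓▒░█▒··
···█≈░▓█░··

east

···········
···········
···········
·▒▒░▒▒▓▒···
·░▓▒≈▓≈▓···
·▓█▓▒@▓▓···
·█▓░▒█≈▒···
·≈▒█░▓█▓···
·▒▒▒▓≈▒▓···
··░▓▒░█▒···
··█≈░▓█░···

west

···········
···········
···········
··▒▒░▒▒▓▒··
··░▓▒≈▓≈▓··
··▓█▓@▒▓▓··
··█▓░▒█≈▒··
··≈▒█░▓█▓··
··▒▒▒▓≈▒▓··
···░▓▒░█▒··
···█≈░▓█░··

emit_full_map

▒▒░▒▒▓▒
░▓▒≈▓≈▓
▓█▓@▒▓▓
█▓░▒█≈▒
≈▒█░▓█▓
▒▒▒▓≈▒▓
·░▓▒░█▒
·█≈░▓█░
·▒▒█▒▓▒
·░░░▒≈░

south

···········
···········
··▒▒░▒▒▓▒··
··░▓▒≈▓≈▓··
··▓█▓▒▒▓▓··
··█▓░@█≈▒··
··≈▒█░▓█▓··
··▒▒▒▓≈▒▓··
···░▓▒░█▒··
···█≈░▓█░··
···▒▒█▒▓▒··

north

···········
···········
···········
··▒▒░▒▒▓▒··
··░▓▒≈▓≈▓··
··▓█▓@▒▓▓··
··█▓░▒█≈▒··
··≈▒█░▓█▓··
··▒▒▒▓≈▒▓··
···░▓▒░█▒··
···█≈░▓█░··

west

···········
···········
···········
···▒▒░▒▒▓▒·
···░▓▒≈▓≈▓·
···▓█@▒▒▓▓·
···█▓░▒█≈▒·
···≈▒█░▓█▓·
···▒▒▒▓≈▒▓·
····░▓▒░█▒·
····█≈░▓█░·


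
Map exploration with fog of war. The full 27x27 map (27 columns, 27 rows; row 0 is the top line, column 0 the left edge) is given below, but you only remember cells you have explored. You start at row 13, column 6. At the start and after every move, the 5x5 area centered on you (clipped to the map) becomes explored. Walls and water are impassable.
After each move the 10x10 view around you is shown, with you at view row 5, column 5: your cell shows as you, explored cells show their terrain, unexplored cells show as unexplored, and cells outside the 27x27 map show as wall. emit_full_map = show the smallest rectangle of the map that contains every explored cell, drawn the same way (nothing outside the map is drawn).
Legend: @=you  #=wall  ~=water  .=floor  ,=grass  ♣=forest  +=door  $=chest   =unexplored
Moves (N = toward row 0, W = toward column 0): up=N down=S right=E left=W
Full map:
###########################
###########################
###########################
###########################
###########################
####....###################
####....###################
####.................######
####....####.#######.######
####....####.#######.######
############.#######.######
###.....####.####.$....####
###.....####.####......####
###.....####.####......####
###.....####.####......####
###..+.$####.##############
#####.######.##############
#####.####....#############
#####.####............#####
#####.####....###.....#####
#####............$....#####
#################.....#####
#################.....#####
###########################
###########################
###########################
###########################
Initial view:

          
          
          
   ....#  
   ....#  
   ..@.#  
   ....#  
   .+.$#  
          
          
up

          
          
          
   #####  
   ....#  
   ..@.#  
   ....#  
   ....#  
   .+.$#  
          

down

          
          
   #####  
   ....#  
   ....#  
   ..@.#  
   ....#  
   .+.$#  
          
          

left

          
          
    ##### 
   .....# 
   .....# 
   ..@..# 
   .....# 
   ..+.$# 
          
          

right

          
          
   #####  
  .....#  
  .....#  
  ...@.#  
  .....#  
  ..+.$#  
          
          

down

          
   #####  
  .....#  
  .....#  
  .....#  
  ...@.#  
  ..+.$#  
   #.###  
          
          

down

   #####  
  .....#  
  .....#  
  .....#  
  .....#  
  ..+@$#  
   #.###  
   #.###  
          
          

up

          
   #####  
  .....#  
  .....#  
  .....#  
  ...@.#  
  ..+.$#  
   #.###  
   #.###  
          

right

          
  #####   
 .....#   
 .....##  
 .....##  
 ....@##  
 ..+.$##  
  #.####  
  #.###   
          

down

  #####   
 .....#   
 .....##  
 .....##  
 .....##  
 ..+.@##  
  #.####  
  #.####  
          
          

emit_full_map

 ##### 
.....# 
.....##
.....##
.....##
..+.@##
 #.####
 #.####

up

          
  #####   
 .....#   
 .....##  
 .....##  
 ....@##  
 ..+.$##  
  #.####  
  #.####  
          

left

          
   #####  
  .....#  
  .....## 
  .....## 
  ...@.## 
  ..+.$## 
   #.#### 
   #.#### 
          

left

          
    ##### 
   .....# 
   .....##
   .....##
   ..@..##
   ..+.$##
   ##.####
    #.####
          

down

    ##### 
   .....# 
   .....##
   .....##
   .....##
   ..@.$##
   ##.####
   ##.####
          
          

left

#    #####
#   .....#
#   .....#
#  #.....#
#  #.....#
#  #.@+.$#
#  ###.###
#  ###.###
#         
#         

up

#         
#    #####
#   .....#
#  #.....#
#  #.....#
#  #.@...#
#  #..+.$#
#  ###.###
#  ###.###
#         

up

#         
#         
#    #####
#  #.....#
#  #.....#
#  #.@...#
#  #.....#
#  #..+.$#
#  ###.###
#  ###.###

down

#         
#    #####
#  #.....#
#  #.....#
#  #.....#
#  #.@...#
#  #..+.$#
#  ###.###
#  ###.###
#         

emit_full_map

  ##### 
#.....# 
#.....##
#.....##
#.@...##
#..+.$##
###.####
###.####

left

##        
##    ####
##  #.....
## ##.....
## ##.....
## ##@....
## ##..+.$
## ####.##
##  ###.##
##        

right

#         
#    #####
#  #.....#
# ##.....#
# ##.....#
# ##.@...#
# ##..+.$#
# ####.###
#  ###.###
#         

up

#         
#         
#    #####
#  #.....#
# ##.....#
# ##.@...#
# ##.....#
# ##..+.$#
# ####.###
#  ###.###

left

##        
##        
##    ####
## ##.....
## ##.....
## ##@....
## ##.....
## ##..+.$
## ####.##
##  ###.##

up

##        
##        
##        
## #######
## ##.....
## ##@....
## ##.....
## ##.....
## ##..+.$
## ####.##

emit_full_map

######## 
##.....# 
##@....##
##.....##
##.....##
##..+.$##
####.####
 ###.####


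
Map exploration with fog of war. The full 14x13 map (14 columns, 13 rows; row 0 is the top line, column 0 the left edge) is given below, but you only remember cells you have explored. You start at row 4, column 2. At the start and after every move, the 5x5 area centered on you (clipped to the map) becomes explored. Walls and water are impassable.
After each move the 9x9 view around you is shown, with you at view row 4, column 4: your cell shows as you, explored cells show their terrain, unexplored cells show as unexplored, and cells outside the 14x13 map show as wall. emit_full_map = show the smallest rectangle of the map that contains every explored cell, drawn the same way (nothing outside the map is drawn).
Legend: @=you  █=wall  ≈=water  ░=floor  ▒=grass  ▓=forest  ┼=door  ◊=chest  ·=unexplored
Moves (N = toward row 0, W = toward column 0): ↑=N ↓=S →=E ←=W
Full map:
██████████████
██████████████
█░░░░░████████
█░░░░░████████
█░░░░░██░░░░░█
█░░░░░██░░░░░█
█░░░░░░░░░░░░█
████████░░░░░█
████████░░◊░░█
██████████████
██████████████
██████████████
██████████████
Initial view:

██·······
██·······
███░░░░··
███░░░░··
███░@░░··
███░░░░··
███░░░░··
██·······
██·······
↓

██·······
███░░░░··
███░░░░··
███░░░░··
███░@░░··
███░░░░··
███████··
██·······
██·······

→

█········
██░░░░···
██░░░░░··
██░░░░░··
██░░@░░··
██░░░░░··
███████··
█········
█········

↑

█········
█········
██░░░░░··
██░░░░░··
██░░@░░··
██░░░░░··
██░░░░░··
███████··
█········

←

██·······
██·······
███░░░░░·
███░░░░░·
███░@░░░·
███░░░░░·
███░░░░░·
████████·
██·······

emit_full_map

█░░░░░
█░░░░░
█░@░░░
█░░░░░
█░░░░░
██████

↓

██·······
███░░░░░·
███░░░░░·
███░░░░░·
███░@░░░·
███░░░░░·
████████·
██·······
██·······

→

█········
██░░░░░··
██░░░░░··
██░░░░░··
██░░@░░··
██░░░░░··
███████··
█········
█········

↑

█········
█········
██░░░░░··
██░░░░░··
██░░@░░··
██░░░░░··
██░░░░░··
███████··
█········

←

██·······
██·······
███░░░░░·
███░░░░░·
███░@░░░·
███░░░░░·
███░░░░░·
████████·
██·······

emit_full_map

█░░░░░
█░░░░░
█░@░░░
█░░░░░
█░░░░░
██████

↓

██·······
███░░░░░·
███░░░░░·
███░░░░░·
███░@░░░·
███░░░░░·
████████·
██·······
██·······

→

█········
██░░░░░··
██░░░░░··
██░░░░░··
██░░@░░··
██░░░░░··
███████··
█········
█········


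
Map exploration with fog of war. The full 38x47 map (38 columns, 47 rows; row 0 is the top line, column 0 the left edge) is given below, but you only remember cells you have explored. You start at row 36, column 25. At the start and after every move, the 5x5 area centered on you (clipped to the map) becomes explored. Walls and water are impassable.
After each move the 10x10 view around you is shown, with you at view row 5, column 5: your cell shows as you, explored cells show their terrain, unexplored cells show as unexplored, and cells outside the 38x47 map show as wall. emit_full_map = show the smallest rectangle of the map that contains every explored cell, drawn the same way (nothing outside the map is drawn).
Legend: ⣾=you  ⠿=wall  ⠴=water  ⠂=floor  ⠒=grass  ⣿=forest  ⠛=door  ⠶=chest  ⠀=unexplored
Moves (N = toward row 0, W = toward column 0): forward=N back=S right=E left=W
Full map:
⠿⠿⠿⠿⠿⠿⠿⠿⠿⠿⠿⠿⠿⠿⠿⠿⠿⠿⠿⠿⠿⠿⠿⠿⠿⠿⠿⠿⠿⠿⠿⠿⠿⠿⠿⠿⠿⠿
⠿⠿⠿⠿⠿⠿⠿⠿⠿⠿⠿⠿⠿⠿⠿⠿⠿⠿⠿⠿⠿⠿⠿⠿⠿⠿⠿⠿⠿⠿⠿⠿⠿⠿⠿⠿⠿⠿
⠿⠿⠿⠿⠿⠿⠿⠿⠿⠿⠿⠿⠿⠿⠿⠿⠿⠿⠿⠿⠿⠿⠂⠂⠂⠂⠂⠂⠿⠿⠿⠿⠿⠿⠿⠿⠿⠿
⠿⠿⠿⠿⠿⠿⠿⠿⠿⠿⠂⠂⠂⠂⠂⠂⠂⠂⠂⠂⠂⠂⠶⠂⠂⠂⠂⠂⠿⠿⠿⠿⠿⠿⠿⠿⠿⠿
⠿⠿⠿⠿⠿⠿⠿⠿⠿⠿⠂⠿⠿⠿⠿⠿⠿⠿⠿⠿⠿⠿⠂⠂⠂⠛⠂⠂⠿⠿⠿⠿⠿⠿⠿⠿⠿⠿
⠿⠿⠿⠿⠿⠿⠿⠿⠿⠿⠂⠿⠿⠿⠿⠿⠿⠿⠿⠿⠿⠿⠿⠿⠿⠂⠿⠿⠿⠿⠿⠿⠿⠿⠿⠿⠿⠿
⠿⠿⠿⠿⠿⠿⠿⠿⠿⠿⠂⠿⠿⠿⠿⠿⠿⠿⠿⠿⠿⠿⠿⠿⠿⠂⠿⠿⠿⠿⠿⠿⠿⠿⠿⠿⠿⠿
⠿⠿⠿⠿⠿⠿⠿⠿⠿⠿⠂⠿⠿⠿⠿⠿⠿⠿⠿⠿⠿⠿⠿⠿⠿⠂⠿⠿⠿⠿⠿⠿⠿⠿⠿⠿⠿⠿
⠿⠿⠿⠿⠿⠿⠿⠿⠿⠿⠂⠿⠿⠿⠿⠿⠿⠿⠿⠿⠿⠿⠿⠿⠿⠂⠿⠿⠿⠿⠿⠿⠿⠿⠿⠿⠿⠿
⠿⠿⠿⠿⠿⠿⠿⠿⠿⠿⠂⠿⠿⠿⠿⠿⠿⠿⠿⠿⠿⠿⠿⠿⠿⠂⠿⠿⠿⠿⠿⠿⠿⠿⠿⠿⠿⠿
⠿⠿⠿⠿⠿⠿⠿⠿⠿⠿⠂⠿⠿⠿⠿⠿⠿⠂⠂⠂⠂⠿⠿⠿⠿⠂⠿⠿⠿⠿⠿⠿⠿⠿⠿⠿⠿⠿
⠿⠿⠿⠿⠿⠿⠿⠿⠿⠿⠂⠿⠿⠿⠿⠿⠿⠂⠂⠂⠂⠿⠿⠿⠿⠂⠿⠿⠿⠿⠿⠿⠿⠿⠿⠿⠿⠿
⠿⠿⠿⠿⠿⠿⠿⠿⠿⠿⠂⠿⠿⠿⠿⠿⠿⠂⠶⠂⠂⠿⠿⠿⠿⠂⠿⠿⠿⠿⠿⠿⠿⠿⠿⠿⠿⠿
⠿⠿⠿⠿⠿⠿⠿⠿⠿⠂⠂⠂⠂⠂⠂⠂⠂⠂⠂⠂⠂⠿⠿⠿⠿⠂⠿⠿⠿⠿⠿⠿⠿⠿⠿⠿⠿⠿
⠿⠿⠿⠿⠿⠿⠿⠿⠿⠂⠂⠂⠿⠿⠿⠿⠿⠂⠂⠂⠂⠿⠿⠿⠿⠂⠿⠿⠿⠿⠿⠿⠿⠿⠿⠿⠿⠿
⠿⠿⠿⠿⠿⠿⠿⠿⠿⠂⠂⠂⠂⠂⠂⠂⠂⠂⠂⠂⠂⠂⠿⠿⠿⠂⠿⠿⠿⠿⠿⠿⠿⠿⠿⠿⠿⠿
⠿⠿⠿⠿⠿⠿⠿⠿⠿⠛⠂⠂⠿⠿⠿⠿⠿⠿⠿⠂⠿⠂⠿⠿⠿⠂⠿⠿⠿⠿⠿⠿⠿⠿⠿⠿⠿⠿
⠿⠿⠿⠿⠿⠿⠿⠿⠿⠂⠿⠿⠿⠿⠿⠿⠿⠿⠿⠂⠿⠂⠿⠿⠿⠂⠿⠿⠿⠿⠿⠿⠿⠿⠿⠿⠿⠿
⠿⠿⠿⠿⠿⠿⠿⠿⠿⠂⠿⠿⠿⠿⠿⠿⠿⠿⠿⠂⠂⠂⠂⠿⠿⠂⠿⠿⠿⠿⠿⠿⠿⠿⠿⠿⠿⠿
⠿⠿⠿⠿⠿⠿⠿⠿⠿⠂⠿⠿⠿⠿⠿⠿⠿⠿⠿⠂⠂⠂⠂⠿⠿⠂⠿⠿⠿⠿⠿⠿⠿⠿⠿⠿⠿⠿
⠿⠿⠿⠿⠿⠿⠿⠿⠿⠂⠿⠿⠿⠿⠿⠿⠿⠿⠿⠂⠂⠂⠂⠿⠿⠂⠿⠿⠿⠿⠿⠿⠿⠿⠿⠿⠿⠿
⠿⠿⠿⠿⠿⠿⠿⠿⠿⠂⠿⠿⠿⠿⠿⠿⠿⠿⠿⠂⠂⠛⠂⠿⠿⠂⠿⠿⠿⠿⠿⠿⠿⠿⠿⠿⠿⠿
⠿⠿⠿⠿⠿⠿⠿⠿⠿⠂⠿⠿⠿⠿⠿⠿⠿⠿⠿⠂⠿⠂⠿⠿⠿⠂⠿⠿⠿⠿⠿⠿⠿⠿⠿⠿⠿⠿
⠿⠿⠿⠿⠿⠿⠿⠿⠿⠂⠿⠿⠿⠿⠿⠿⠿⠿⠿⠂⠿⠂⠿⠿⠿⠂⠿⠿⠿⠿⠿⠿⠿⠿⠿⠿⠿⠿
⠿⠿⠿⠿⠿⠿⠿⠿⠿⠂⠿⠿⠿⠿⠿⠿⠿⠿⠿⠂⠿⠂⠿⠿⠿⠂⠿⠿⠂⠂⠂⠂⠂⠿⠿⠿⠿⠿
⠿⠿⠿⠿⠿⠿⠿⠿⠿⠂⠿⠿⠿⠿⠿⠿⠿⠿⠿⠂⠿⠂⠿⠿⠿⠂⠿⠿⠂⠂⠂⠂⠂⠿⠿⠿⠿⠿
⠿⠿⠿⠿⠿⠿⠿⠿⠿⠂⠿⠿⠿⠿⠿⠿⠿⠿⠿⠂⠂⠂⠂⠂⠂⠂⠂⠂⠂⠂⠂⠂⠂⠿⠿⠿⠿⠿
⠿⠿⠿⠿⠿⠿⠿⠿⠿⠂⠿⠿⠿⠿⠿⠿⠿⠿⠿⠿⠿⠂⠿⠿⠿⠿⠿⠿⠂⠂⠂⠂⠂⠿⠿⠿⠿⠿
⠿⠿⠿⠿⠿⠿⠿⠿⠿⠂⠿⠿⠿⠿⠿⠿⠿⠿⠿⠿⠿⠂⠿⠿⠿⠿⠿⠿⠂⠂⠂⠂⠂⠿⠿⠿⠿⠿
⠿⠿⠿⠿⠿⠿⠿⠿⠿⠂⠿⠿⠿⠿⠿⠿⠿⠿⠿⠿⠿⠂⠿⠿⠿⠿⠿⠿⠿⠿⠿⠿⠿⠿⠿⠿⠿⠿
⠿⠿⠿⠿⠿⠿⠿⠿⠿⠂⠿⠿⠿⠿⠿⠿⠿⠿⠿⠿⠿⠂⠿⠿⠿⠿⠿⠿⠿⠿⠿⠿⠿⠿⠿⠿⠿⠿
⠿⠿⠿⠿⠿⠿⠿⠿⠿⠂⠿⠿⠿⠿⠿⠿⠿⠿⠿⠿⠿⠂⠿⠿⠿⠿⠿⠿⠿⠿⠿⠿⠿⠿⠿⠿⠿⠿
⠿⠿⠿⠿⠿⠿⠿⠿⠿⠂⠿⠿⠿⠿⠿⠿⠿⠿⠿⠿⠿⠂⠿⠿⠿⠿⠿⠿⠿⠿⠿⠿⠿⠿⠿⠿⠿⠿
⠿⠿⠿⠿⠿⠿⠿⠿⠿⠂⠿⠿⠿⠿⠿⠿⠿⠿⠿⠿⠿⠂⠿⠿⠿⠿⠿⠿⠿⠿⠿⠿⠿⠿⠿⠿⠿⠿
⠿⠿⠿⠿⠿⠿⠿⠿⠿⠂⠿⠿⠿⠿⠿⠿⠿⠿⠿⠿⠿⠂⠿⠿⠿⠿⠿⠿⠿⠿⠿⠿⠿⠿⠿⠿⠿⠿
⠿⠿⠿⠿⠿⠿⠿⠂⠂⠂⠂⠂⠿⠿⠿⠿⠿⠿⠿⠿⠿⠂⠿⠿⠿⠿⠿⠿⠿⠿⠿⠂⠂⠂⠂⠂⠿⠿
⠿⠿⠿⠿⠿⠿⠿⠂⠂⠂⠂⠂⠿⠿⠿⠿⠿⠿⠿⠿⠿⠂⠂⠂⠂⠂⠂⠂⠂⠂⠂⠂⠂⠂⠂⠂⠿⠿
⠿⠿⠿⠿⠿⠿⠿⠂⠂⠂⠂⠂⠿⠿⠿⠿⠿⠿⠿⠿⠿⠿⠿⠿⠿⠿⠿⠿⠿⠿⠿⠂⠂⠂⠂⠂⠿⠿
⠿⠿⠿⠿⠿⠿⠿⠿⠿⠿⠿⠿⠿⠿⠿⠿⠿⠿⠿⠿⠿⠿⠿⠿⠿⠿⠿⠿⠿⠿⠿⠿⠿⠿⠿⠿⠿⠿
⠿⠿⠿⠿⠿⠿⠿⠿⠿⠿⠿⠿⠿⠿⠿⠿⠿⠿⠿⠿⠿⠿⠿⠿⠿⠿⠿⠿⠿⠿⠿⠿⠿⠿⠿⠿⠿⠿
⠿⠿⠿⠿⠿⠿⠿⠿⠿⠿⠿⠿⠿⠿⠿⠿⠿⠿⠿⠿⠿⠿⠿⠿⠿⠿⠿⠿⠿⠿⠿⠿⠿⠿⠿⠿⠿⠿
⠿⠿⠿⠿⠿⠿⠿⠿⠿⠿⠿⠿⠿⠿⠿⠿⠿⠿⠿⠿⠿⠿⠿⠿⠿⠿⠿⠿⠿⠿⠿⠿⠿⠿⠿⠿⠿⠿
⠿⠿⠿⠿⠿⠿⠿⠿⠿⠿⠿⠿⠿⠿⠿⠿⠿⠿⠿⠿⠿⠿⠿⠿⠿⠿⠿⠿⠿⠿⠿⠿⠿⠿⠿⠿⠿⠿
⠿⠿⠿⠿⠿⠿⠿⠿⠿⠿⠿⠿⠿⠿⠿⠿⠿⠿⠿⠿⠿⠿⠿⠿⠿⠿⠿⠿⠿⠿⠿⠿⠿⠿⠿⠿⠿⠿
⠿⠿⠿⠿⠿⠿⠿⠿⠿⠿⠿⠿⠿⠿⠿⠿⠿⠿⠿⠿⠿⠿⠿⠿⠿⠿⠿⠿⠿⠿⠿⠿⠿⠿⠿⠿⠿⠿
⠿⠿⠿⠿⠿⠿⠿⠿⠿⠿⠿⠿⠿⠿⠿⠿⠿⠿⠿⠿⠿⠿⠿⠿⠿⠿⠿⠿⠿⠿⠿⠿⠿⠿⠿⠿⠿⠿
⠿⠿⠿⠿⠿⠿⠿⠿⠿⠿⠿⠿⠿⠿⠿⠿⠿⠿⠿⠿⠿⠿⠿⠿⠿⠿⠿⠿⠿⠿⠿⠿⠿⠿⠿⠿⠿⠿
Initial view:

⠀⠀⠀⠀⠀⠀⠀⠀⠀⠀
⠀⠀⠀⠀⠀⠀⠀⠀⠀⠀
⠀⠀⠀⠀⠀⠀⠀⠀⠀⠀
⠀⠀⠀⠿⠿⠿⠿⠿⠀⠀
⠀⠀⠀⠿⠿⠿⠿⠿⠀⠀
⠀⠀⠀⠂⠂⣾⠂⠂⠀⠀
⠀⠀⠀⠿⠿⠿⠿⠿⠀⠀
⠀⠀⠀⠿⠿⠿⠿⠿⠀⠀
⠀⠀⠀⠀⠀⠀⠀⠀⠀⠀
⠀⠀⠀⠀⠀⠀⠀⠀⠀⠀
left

⠀⠀⠀⠀⠀⠀⠀⠀⠀⠀
⠀⠀⠀⠀⠀⠀⠀⠀⠀⠀
⠀⠀⠀⠀⠀⠀⠀⠀⠀⠀
⠀⠀⠀⠿⠿⠿⠿⠿⠿⠀
⠀⠀⠀⠿⠿⠿⠿⠿⠿⠀
⠀⠀⠀⠂⠂⣾⠂⠂⠂⠀
⠀⠀⠀⠿⠿⠿⠿⠿⠿⠀
⠀⠀⠀⠿⠿⠿⠿⠿⠿⠀
⠀⠀⠀⠀⠀⠀⠀⠀⠀⠀
⠀⠀⠀⠀⠀⠀⠀⠀⠀⠀

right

⠀⠀⠀⠀⠀⠀⠀⠀⠀⠀
⠀⠀⠀⠀⠀⠀⠀⠀⠀⠀
⠀⠀⠀⠀⠀⠀⠀⠀⠀⠀
⠀⠀⠿⠿⠿⠿⠿⠿⠀⠀
⠀⠀⠿⠿⠿⠿⠿⠿⠀⠀
⠀⠀⠂⠂⠂⣾⠂⠂⠀⠀
⠀⠀⠿⠿⠿⠿⠿⠿⠀⠀
⠀⠀⠿⠿⠿⠿⠿⠿⠀⠀
⠀⠀⠀⠀⠀⠀⠀⠀⠀⠀
⠀⠀⠀⠀⠀⠀⠀⠀⠀⠀

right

⠀⠀⠀⠀⠀⠀⠀⠀⠀⠀
⠀⠀⠀⠀⠀⠀⠀⠀⠀⠀
⠀⠀⠀⠀⠀⠀⠀⠀⠀⠀
⠀⠿⠿⠿⠿⠿⠿⠿⠀⠀
⠀⠿⠿⠿⠿⠿⠿⠿⠀⠀
⠀⠂⠂⠂⠂⣾⠂⠂⠀⠀
⠀⠿⠿⠿⠿⠿⠿⠿⠀⠀
⠀⠿⠿⠿⠿⠿⠿⠿⠀⠀
⠀⠀⠀⠀⠀⠀⠀⠀⠀⠀
⠀⠀⠀⠀⠀⠀⠀⠀⠀⠀

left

⠀⠀⠀⠀⠀⠀⠀⠀⠀⠀
⠀⠀⠀⠀⠀⠀⠀⠀⠀⠀
⠀⠀⠀⠀⠀⠀⠀⠀⠀⠀
⠀⠀⠿⠿⠿⠿⠿⠿⠿⠀
⠀⠀⠿⠿⠿⠿⠿⠿⠿⠀
⠀⠀⠂⠂⠂⣾⠂⠂⠂⠀
⠀⠀⠿⠿⠿⠿⠿⠿⠿⠀
⠀⠀⠿⠿⠿⠿⠿⠿⠿⠀
⠀⠀⠀⠀⠀⠀⠀⠀⠀⠀
⠀⠀⠀⠀⠀⠀⠀⠀⠀⠀

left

⠀⠀⠀⠀⠀⠀⠀⠀⠀⠀
⠀⠀⠀⠀⠀⠀⠀⠀⠀⠀
⠀⠀⠀⠀⠀⠀⠀⠀⠀⠀
⠀⠀⠀⠿⠿⠿⠿⠿⠿⠿
⠀⠀⠀⠿⠿⠿⠿⠿⠿⠿
⠀⠀⠀⠂⠂⣾⠂⠂⠂⠂
⠀⠀⠀⠿⠿⠿⠿⠿⠿⠿
⠀⠀⠀⠿⠿⠿⠿⠿⠿⠿
⠀⠀⠀⠀⠀⠀⠀⠀⠀⠀
⠀⠀⠀⠀⠀⠀⠀⠀⠀⠀

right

⠀⠀⠀⠀⠀⠀⠀⠀⠀⠀
⠀⠀⠀⠀⠀⠀⠀⠀⠀⠀
⠀⠀⠀⠀⠀⠀⠀⠀⠀⠀
⠀⠀⠿⠿⠿⠿⠿⠿⠿⠀
⠀⠀⠿⠿⠿⠿⠿⠿⠿⠀
⠀⠀⠂⠂⠂⣾⠂⠂⠂⠀
⠀⠀⠿⠿⠿⠿⠿⠿⠿⠀
⠀⠀⠿⠿⠿⠿⠿⠿⠿⠀
⠀⠀⠀⠀⠀⠀⠀⠀⠀⠀
⠀⠀⠀⠀⠀⠀⠀⠀⠀⠀

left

⠀⠀⠀⠀⠀⠀⠀⠀⠀⠀
⠀⠀⠀⠀⠀⠀⠀⠀⠀⠀
⠀⠀⠀⠀⠀⠀⠀⠀⠀⠀
⠀⠀⠀⠿⠿⠿⠿⠿⠿⠿
⠀⠀⠀⠿⠿⠿⠿⠿⠿⠿
⠀⠀⠀⠂⠂⣾⠂⠂⠂⠂
⠀⠀⠀⠿⠿⠿⠿⠿⠿⠿
⠀⠀⠀⠿⠿⠿⠿⠿⠿⠿
⠀⠀⠀⠀⠀⠀⠀⠀⠀⠀
⠀⠀⠀⠀⠀⠀⠀⠀⠀⠀

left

⠀⠀⠀⠀⠀⠀⠀⠀⠀⠀
⠀⠀⠀⠀⠀⠀⠀⠀⠀⠀
⠀⠀⠀⠀⠀⠀⠀⠀⠀⠀
⠀⠀⠀⠂⠿⠿⠿⠿⠿⠿
⠀⠀⠀⠂⠿⠿⠿⠿⠿⠿
⠀⠀⠀⠂⠂⣾⠂⠂⠂⠂
⠀⠀⠀⠿⠿⠿⠿⠿⠿⠿
⠀⠀⠀⠿⠿⠿⠿⠿⠿⠿
⠀⠀⠀⠀⠀⠀⠀⠀⠀⠀
⠀⠀⠀⠀⠀⠀⠀⠀⠀⠀

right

⠀⠀⠀⠀⠀⠀⠀⠀⠀⠀
⠀⠀⠀⠀⠀⠀⠀⠀⠀⠀
⠀⠀⠀⠀⠀⠀⠀⠀⠀⠀
⠀⠀⠂⠿⠿⠿⠿⠿⠿⠿
⠀⠀⠂⠿⠿⠿⠿⠿⠿⠿
⠀⠀⠂⠂⠂⣾⠂⠂⠂⠂
⠀⠀⠿⠿⠿⠿⠿⠿⠿⠿
⠀⠀⠿⠿⠿⠿⠿⠿⠿⠿
⠀⠀⠀⠀⠀⠀⠀⠀⠀⠀
⠀⠀⠀⠀⠀⠀⠀⠀⠀⠀

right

⠀⠀⠀⠀⠀⠀⠀⠀⠀⠀
⠀⠀⠀⠀⠀⠀⠀⠀⠀⠀
⠀⠀⠀⠀⠀⠀⠀⠀⠀⠀
⠀⠂⠿⠿⠿⠿⠿⠿⠿⠀
⠀⠂⠿⠿⠿⠿⠿⠿⠿⠀
⠀⠂⠂⠂⠂⣾⠂⠂⠂⠀
⠀⠿⠿⠿⠿⠿⠿⠿⠿⠀
⠀⠿⠿⠿⠿⠿⠿⠿⠿⠀
⠀⠀⠀⠀⠀⠀⠀⠀⠀⠀
⠀⠀⠀⠀⠀⠀⠀⠀⠀⠀

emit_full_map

⠂⠿⠿⠿⠿⠿⠿⠿
⠂⠿⠿⠿⠿⠿⠿⠿
⠂⠂⠂⠂⣾⠂⠂⠂
⠿⠿⠿⠿⠿⠿⠿⠿
⠿⠿⠿⠿⠿⠿⠿⠿

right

⠀⠀⠀⠀⠀⠀⠀⠀⠀⠀
⠀⠀⠀⠀⠀⠀⠀⠀⠀⠀
⠀⠀⠀⠀⠀⠀⠀⠀⠀⠀
⠂⠿⠿⠿⠿⠿⠿⠿⠀⠀
⠂⠿⠿⠿⠿⠿⠿⠿⠀⠀
⠂⠂⠂⠂⠂⣾⠂⠂⠀⠀
⠿⠿⠿⠿⠿⠿⠿⠿⠀⠀
⠿⠿⠿⠿⠿⠿⠿⠿⠀⠀
⠀⠀⠀⠀⠀⠀⠀⠀⠀⠀
⠀⠀⠀⠀⠀⠀⠀⠀⠀⠀

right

⠀⠀⠀⠀⠀⠀⠀⠀⠀⠀
⠀⠀⠀⠀⠀⠀⠀⠀⠀⠀
⠀⠀⠀⠀⠀⠀⠀⠀⠀⠀
⠿⠿⠿⠿⠿⠿⠿⠿⠀⠀
⠿⠿⠿⠿⠿⠿⠿⠿⠀⠀
⠂⠂⠂⠂⠂⣾⠂⠂⠀⠀
⠿⠿⠿⠿⠿⠿⠿⠿⠀⠀
⠿⠿⠿⠿⠿⠿⠿⠿⠀⠀
⠀⠀⠀⠀⠀⠀⠀⠀⠀⠀
⠀⠀⠀⠀⠀⠀⠀⠀⠀⠀

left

⠀⠀⠀⠀⠀⠀⠀⠀⠀⠀
⠀⠀⠀⠀⠀⠀⠀⠀⠀⠀
⠀⠀⠀⠀⠀⠀⠀⠀⠀⠀
⠂⠿⠿⠿⠿⠿⠿⠿⠿⠀
⠂⠿⠿⠿⠿⠿⠿⠿⠿⠀
⠂⠂⠂⠂⠂⣾⠂⠂⠂⠀
⠿⠿⠿⠿⠿⠿⠿⠿⠿⠀
⠿⠿⠿⠿⠿⠿⠿⠿⠿⠀
⠀⠀⠀⠀⠀⠀⠀⠀⠀⠀
⠀⠀⠀⠀⠀⠀⠀⠀⠀⠀

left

⠀⠀⠀⠀⠀⠀⠀⠀⠀⠀
⠀⠀⠀⠀⠀⠀⠀⠀⠀⠀
⠀⠀⠀⠀⠀⠀⠀⠀⠀⠀
⠀⠂⠿⠿⠿⠿⠿⠿⠿⠿
⠀⠂⠿⠿⠿⠿⠿⠿⠿⠿
⠀⠂⠂⠂⠂⣾⠂⠂⠂⠂
⠀⠿⠿⠿⠿⠿⠿⠿⠿⠿
⠀⠿⠿⠿⠿⠿⠿⠿⠿⠿
⠀⠀⠀⠀⠀⠀⠀⠀⠀⠀
⠀⠀⠀⠀⠀⠀⠀⠀⠀⠀

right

⠀⠀⠀⠀⠀⠀⠀⠀⠀⠀
⠀⠀⠀⠀⠀⠀⠀⠀⠀⠀
⠀⠀⠀⠀⠀⠀⠀⠀⠀⠀
⠂⠿⠿⠿⠿⠿⠿⠿⠿⠀
⠂⠿⠿⠿⠿⠿⠿⠿⠿⠀
⠂⠂⠂⠂⠂⣾⠂⠂⠂⠀
⠿⠿⠿⠿⠿⠿⠿⠿⠿⠀
⠿⠿⠿⠿⠿⠿⠿⠿⠿⠀
⠀⠀⠀⠀⠀⠀⠀⠀⠀⠀
⠀⠀⠀⠀⠀⠀⠀⠀⠀⠀

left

⠀⠀⠀⠀⠀⠀⠀⠀⠀⠀
⠀⠀⠀⠀⠀⠀⠀⠀⠀⠀
⠀⠀⠀⠀⠀⠀⠀⠀⠀⠀
⠀⠂⠿⠿⠿⠿⠿⠿⠿⠿
⠀⠂⠿⠿⠿⠿⠿⠿⠿⠿
⠀⠂⠂⠂⠂⣾⠂⠂⠂⠂
⠀⠿⠿⠿⠿⠿⠿⠿⠿⠿
⠀⠿⠿⠿⠿⠿⠿⠿⠿⠿
⠀⠀⠀⠀⠀⠀⠀⠀⠀⠀
⠀⠀⠀⠀⠀⠀⠀⠀⠀⠀

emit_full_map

⠂⠿⠿⠿⠿⠿⠿⠿⠿
⠂⠿⠿⠿⠿⠿⠿⠿⠿
⠂⠂⠂⠂⣾⠂⠂⠂⠂
⠿⠿⠿⠿⠿⠿⠿⠿⠿
⠿⠿⠿⠿⠿⠿⠿⠿⠿

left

⠀⠀⠀⠀⠀⠀⠀⠀⠀⠀
⠀⠀⠀⠀⠀⠀⠀⠀⠀⠀
⠀⠀⠀⠀⠀⠀⠀⠀⠀⠀
⠀⠀⠂⠿⠿⠿⠿⠿⠿⠿
⠀⠀⠂⠿⠿⠿⠿⠿⠿⠿
⠀⠀⠂⠂⠂⣾⠂⠂⠂⠂
⠀⠀⠿⠿⠿⠿⠿⠿⠿⠿
⠀⠀⠿⠿⠿⠿⠿⠿⠿⠿
⠀⠀⠀⠀⠀⠀⠀⠀⠀⠀
⠀⠀⠀⠀⠀⠀⠀⠀⠀⠀

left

⠀⠀⠀⠀⠀⠀⠀⠀⠀⠀
⠀⠀⠀⠀⠀⠀⠀⠀⠀⠀
⠀⠀⠀⠀⠀⠀⠀⠀⠀⠀
⠀⠀⠀⠂⠿⠿⠿⠿⠿⠿
⠀⠀⠀⠂⠿⠿⠿⠿⠿⠿
⠀⠀⠀⠂⠂⣾⠂⠂⠂⠂
⠀⠀⠀⠿⠿⠿⠿⠿⠿⠿
⠀⠀⠀⠿⠿⠿⠿⠿⠿⠿
⠀⠀⠀⠀⠀⠀⠀⠀⠀⠀
⠀⠀⠀⠀⠀⠀⠀⠀⠀⠀
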